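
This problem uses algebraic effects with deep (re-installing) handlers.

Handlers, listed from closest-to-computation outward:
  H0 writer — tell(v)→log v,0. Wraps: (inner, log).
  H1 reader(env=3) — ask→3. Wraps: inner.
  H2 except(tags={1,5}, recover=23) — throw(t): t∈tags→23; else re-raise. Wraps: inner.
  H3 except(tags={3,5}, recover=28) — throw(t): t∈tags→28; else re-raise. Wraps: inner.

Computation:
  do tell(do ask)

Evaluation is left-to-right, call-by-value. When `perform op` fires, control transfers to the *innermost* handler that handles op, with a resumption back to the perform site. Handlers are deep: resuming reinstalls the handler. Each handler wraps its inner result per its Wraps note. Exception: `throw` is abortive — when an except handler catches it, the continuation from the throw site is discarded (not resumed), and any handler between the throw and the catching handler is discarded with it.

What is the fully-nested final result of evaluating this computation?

Answer: (0, (3))

Working:
ask @ H1 ⇒ 3
tell(3) @ H0 ⇒ log+=3
H0 returns (0, (3))
H1 returns (0, (3))
H2 returns (0, (3))
H3 returns (0, (3))
= (0, (3))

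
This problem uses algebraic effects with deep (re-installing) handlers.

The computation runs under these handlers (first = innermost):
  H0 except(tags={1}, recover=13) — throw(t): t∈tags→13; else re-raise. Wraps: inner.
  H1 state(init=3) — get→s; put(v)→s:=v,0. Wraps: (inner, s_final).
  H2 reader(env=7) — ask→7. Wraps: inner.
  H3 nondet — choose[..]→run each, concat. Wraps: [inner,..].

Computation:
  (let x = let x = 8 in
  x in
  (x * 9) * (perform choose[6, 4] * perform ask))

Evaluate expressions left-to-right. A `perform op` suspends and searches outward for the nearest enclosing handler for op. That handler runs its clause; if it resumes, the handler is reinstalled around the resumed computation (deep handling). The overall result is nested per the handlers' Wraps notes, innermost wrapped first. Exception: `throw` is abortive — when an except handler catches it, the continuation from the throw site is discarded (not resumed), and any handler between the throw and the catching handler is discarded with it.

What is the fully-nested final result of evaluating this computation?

Step-by-step:
choose[6, 4] @ H3
  branch[0] choose=6:
    ask @ H2 ⇒ 7
    H0 returns 3024
    H1 returns (3024, 3)
    H2 returns (3024, 3)
    H3 returns [(3024, 3)]
  branch[1] choose=4:
    ask @ H2 ⇒ 7
    H0 returns 2016
    H1 returns (2016, 3)
    H2 returns (2016, 3)
    H3 returns [(2016, 3)]
= [(3024, 3), (2016, 3)]

Answer: [(3024, 3), (2016, 3)]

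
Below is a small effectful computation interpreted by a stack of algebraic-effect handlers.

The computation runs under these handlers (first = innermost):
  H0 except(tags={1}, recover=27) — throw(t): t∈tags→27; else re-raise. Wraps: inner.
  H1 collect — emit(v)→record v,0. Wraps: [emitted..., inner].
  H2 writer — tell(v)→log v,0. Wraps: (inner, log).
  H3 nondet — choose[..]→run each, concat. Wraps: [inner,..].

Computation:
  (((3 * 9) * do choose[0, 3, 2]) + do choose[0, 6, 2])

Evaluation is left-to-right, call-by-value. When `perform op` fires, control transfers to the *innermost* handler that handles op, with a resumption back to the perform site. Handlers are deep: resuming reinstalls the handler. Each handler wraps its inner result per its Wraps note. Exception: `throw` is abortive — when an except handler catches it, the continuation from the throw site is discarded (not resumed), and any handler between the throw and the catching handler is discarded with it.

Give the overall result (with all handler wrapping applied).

Answer: [([0], ()), ([6], ()), ([2], ()), ([81], ()), ([87], ()), ([83], ()), ([54], ()), ([60], ()), ([56], ())]

Working:
choose[0, 3, 2] @ H3
  branch[0] choose=0:
    choose[0, 6, 2] @ H3
      branch[0] choose=0:
        H0 returns 0
        H1 returns [0]
        H2 returns ([0], ())
        H3 returns [([0], ())]
      branch[1] choose=6:
        H0 returns 6
        H1 returns [6]
        H2 returns ([6], ())
        H3 returns [([6], ())]
      branch[2] choose=2:
        H0 returns 2
        H1 returns [2]
        H2 returns ([2], ())
        H3 returns [([2], ())]
  branch[1] choose=3:
    choose[0, 6, 2] @ H3
      branch[0] choose=0:
        H0 returns 81
        H1 returns [81]
        H2 returns ([81], ())
        H3 returns [([81], ())]
      branch[1] choose=6:
        H0 returns 87
        H1 returns [87]
        H2 returns ([87], ())
        H3 returns [([87], ())]
      branch[2] choose=2:
        H0 returns 83
        H1 returns [83]
        H2 returns ([83], ())
        H3 returns [([83], ())]
  branch[2] choose=2:
    choose[0, 6, 2] @ H3
      branch[0] choose=0:
        H0 returns 54
        H1 returns [54]
        H2 returns ([54], ())
        H3 returns [([54], ())]
      branch[1] choose=6:
        H0 returns 60
        H1 returns [60]
        H2 returns ([60], ())
        H3 returns [([60], ())]
      branch[2] choose=2:
        H0 returns 56
        H1 returns [56]
        H2 returns ([56], ())
        H3 returns [([56], ())]
= [([0], ()), ([6], ()), ([2], ()), ([81], ()), ([87], ()), ([83], ()), ([54], ()), ([60], ()), ([56], ())]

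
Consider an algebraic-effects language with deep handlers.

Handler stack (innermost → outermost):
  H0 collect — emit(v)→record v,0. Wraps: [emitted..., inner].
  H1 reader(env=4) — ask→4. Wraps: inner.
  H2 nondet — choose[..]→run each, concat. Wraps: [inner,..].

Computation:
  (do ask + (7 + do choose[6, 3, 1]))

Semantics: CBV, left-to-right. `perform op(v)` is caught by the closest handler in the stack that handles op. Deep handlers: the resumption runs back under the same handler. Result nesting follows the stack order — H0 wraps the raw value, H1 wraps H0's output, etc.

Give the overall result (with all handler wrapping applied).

Answer: [[17], [14], [12]]

Working:
ask @ H1 ⇒ 4
choose[6, 3, 1] @ H2
  branch[0] choose=6:
    H0 returns [17]
    H1 returns [17]
    H2 returns [[17]]
  branch[1] choose=3:
    H0 returns [14]
    H1 returns [14]
    H2 returns [[14]]
  branch[2] choose=1:
    H0 returns [12]
    H1 returns [12]
    H2 returns [[12]]
= [[17], [14], [12]]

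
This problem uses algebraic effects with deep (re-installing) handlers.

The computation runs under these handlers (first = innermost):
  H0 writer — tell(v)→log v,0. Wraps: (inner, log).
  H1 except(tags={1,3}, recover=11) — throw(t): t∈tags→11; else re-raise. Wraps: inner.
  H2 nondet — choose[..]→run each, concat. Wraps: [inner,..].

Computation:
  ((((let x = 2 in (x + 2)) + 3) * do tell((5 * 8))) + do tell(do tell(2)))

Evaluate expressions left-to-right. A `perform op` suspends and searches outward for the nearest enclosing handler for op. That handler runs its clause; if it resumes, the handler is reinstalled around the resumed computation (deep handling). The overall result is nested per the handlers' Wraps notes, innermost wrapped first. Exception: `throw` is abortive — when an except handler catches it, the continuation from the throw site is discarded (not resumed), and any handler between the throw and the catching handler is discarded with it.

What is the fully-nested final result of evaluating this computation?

Evaluation trace:
tell(40) @ H0 ⇒ log+=40
tell(2) @ H0 ⇒ log+=2
tell(0) @ H0 ⇒ log+=0
H0 returns (0, (40, 2, 0))
H1 returns (0, (40, 2, 0))
H2 returns [(0, (40, 2, 0))]
= [(0, (40, 2, 0))]

Answer: [(0, (40, 2, 0))]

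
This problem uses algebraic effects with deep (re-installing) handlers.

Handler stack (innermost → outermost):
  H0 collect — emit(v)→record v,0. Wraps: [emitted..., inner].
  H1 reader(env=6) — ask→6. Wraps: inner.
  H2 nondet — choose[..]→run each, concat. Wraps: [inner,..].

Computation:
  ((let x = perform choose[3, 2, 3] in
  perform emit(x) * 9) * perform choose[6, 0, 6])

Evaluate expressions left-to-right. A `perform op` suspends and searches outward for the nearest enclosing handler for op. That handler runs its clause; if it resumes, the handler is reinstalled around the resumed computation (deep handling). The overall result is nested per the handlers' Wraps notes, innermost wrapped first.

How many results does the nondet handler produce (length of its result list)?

Answer: 9

Working:
choose[3, 2, 3] @ H2
  branch[0] choose=3:
    emit(3) @ H0 ⇒ out+=3
    choose[6, 0, 6] @ H2
      branch[0] choose=6:
        H0 returns [3, 0]
        H1 returns [3, 0]
        H2 returns [[3, 0]]
      branch[1] choose=0:
        H0 returns [3, 0]
        H1 returns [3, 0]
        H2 returns [[3, 0]]
      branch[2] choose=6:
        H0 returns [3, 0]
        H1 returns [3, 0]
        H2 returns [[3, 0]]
  branch[1] choose=2:
    emit(2) @ H0 ⇒ out+=2
    choose[6, 0, 6] @ H2
      branch[0] choose=6:
        H0 returns [2, 0]
        H1 returns [2, 0]
        H2 returns [[2, 0]]
      branch[1] choose=0:
        H0 returns [2, 0]
        H1 returns [2, 0]
        H2 returns [[2, 0]]
      branch[2] choose=6:
        H0 returns [2, 0]
        H1 returns [2, 0]
        H2 returns [[2, 0]]
  branch[2] choose=3:
    emit(3) @ H0 ⇒ out+=3
    choose[6, 0, 6] @ H2
      branch[0] choose=6:
        H0 returns [3, 0]
        H1 returns [3, 0]
        H2 returns [[3, 0]]
      branch[1] choose=0:
        H0 returns [3, 0]
        H1 returns [3, 0]
        H2 returns [[3, 0]]
      branch[2] choose=6:
        H0 returns [3, 0]
        H1 returns [3, 0]
        H2 returns [[3, 0]]
= [[3, 0], [3, 0], [3, 0], [2, 0], [2, 0], [2, 0], [3, 0], [3, 0], [3, 0]]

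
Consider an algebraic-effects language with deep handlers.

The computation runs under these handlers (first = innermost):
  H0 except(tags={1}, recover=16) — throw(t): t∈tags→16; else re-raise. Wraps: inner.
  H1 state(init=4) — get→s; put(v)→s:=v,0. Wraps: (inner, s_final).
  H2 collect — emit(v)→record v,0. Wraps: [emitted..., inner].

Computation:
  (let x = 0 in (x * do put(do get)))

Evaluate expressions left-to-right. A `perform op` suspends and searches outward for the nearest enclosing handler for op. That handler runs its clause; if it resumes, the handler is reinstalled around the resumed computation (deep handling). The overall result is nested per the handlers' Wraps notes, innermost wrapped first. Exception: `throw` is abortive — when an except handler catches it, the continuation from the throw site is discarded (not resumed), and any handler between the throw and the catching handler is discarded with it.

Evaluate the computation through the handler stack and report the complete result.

Answer: [(0, 4)]

Step-by-step:
get @ H1 ⇒ 4
put(4) @ H1 ⇒ s:=4
H0 returns 0
H1 returns (0, 4)
H2 returns [(0, 4)]
= [(0, 4)]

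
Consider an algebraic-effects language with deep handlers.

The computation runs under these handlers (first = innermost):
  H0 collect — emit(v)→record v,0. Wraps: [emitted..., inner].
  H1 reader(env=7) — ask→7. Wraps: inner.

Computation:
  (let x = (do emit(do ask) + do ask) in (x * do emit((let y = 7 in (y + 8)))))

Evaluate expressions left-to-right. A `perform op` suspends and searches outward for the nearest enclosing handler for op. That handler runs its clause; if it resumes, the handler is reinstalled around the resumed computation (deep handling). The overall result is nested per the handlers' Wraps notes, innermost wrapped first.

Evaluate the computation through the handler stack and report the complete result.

Answer: [7, 15, 0]

Evaluation trace:
ask @ H1 ⇒ 7
emit(7) @ H0 ⇒ out+=7
ask @ H1 ⇒ 7
emit(15) @ H0 ⇒ out+=15
H0 returns [7, 15, 0]
H1 returns [7, 15, 0]
= [7, 15, 0]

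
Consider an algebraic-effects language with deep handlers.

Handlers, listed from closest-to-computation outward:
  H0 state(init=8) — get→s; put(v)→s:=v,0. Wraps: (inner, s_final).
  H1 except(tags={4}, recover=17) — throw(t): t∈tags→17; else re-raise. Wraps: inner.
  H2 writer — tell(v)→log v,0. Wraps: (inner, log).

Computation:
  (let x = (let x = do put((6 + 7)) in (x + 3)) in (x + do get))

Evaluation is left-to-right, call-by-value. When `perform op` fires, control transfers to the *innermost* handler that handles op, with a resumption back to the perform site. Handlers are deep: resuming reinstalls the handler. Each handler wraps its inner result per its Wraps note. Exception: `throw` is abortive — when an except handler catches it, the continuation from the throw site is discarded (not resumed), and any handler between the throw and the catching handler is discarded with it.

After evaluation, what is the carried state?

Evaluation trace:
put(13) @ H0 ⇒ s:=13
get @ H0 ⇒ 13
H0 returns (16, 13)
H1 returns (16, 13)
H2 returns ((16, 13), ())
= ((16, 13), ())

Answer: 13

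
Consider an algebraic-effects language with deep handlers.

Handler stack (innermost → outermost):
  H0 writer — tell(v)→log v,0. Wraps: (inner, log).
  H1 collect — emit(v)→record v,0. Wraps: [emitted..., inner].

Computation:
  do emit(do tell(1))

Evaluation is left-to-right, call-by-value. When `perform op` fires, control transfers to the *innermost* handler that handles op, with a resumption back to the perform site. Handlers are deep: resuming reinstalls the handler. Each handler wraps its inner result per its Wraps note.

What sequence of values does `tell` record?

Answer: (1)

Working:
tell(1) @ H0 ⇒ log+=1
emit(0) @ H1 ⇒ out+=0
H0 returns (0, (1))
H1 returns [0, (0, (1))]
= [0, (0, (1))]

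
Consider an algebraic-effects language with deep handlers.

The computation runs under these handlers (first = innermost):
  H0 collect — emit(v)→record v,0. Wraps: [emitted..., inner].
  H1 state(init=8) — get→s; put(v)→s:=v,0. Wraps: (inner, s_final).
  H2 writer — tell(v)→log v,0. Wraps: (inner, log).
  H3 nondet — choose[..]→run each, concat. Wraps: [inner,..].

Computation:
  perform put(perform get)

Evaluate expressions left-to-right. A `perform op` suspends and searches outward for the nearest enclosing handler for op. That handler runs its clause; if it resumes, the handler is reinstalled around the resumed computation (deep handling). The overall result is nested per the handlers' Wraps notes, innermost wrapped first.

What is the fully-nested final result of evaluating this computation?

Answer: [(([0], 8), ())]

Step-by-step:
get @ H1 ⇒ 8
put(8) @ H1 ⇒ s:=8
H0 returns [0]
H1 returns ([0], 8)
H2 returns (([0], 8), ())
H3 returns [(([0], 8), ())]
= [(([0], 8), ())]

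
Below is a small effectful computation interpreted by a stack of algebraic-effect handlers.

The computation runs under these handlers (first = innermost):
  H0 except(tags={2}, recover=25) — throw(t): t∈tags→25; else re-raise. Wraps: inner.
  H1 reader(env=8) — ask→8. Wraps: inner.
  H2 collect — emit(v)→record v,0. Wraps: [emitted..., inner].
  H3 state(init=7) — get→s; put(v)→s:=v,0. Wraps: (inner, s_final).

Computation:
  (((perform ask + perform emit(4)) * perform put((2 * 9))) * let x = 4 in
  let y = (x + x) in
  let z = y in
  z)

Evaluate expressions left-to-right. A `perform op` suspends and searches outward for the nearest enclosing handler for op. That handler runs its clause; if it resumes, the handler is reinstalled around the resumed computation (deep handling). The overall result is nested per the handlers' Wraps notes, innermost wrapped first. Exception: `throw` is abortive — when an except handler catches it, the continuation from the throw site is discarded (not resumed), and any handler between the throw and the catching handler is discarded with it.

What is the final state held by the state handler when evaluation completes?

Step-by-step:
ask @ H1 ⇒ 8
emit(4) @ H2 ⇒ out+=4
put(18) @ H3 ⇒ s:=18
H0 returns 0
H1 returns 0
H2 returns [4, 0]
H3 returns ([4, 0], 18)
= ([4, 0], 18)

Answer: 18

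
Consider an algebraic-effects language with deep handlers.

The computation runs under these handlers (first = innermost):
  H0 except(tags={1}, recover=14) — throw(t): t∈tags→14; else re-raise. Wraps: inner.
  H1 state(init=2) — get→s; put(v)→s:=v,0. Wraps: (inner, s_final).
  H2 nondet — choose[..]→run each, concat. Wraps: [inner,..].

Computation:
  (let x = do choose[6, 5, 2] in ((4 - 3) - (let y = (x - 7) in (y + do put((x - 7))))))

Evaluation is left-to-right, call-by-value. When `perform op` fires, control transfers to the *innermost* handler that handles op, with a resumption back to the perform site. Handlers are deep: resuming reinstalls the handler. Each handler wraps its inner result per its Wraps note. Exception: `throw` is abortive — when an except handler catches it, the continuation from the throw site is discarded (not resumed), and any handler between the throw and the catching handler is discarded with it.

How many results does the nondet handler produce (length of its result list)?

Evaluation trace:
choose[6, 5, 2] @ H2
  branch[0] choose=6:
    put(-1) @ H1 ⇒ s:=-1
    H0 returns 2
    H1 returns (2, -1)
    H2 returns [(2, -1)]
  branch[1] choose=5:
    put(-2) @ H1 ⇒ s:=-2
    H0 returns 3
    H1 returns (3, -2)
    H2 returns [(3, -2)]
  branch[2] choose=2:
    put(-5) @ H1 ⇒ s:=-5
    H0 returns 6
    H1 returns (6, -5)
    H2 returns [(6, -5)]
= [(2, -1), (3, -2), (6, -5)]

Answer: 3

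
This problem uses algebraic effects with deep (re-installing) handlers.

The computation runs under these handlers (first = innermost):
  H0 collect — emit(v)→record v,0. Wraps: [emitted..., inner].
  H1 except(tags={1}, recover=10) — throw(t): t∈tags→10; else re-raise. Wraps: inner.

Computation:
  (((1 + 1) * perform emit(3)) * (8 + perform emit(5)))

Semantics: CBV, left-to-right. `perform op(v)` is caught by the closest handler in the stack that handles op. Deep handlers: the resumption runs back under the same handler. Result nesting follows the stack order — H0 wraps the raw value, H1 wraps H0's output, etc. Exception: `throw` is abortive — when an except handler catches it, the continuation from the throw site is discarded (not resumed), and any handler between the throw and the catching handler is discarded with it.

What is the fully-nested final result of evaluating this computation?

Answer: [3, 5, 0]

Step-by-step:
emit(3) @ H0 ⇒ out+=3
emit(5) @ H0 ⇒ out+=5
H0 returns [3, 5, 0]
H1 returns [3, 5, 0]
= [3, 5, 0]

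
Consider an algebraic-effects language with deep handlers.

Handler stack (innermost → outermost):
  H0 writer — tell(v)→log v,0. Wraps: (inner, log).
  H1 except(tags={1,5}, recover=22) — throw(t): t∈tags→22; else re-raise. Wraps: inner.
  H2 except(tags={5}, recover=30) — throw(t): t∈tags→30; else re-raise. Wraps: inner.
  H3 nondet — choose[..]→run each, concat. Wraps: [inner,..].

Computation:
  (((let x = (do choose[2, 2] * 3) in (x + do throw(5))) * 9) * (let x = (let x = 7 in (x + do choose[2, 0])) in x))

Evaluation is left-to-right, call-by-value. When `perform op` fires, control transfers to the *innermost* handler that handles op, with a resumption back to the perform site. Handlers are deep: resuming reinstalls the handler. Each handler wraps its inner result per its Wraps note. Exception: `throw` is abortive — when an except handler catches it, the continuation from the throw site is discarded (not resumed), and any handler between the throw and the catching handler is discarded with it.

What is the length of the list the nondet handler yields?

Step-by-step:
choose[2, 2] @ H3
  branch[0] choose=2:
    throw(5) @ H1 caught ⇒ 22
    H2 returns 22
    H3 returns [22]
  branch[1] choose=2:
    throw(5) @ H1 caught ⇒ 22
    H2 returns 22
    H3 returns [22]
= [22, 22]

Answer: 2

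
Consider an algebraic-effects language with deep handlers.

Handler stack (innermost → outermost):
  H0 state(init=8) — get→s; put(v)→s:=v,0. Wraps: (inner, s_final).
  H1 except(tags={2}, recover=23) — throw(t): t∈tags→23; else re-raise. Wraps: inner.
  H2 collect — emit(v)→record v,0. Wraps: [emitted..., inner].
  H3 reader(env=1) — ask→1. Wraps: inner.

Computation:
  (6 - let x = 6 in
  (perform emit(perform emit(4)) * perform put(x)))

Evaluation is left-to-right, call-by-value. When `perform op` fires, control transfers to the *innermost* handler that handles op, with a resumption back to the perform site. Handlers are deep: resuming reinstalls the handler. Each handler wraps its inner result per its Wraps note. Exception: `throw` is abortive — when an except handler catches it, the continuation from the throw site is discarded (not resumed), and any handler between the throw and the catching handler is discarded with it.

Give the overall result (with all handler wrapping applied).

Answer: [4, 0, (6, 6)]

Step-by-step:
emit(4) @ H2 ⇒ out+=4
emit(0) @ H2 ⇒ out+=0
put(6) @ H0 ⇒ s:=6
H0 returns (6, 6)
H1 returns (6, 6)
H2 returns [4, 0, (6, 6)]
H3 returns [4, 0, (6, 6)]
= [4, 0, (6, 6)]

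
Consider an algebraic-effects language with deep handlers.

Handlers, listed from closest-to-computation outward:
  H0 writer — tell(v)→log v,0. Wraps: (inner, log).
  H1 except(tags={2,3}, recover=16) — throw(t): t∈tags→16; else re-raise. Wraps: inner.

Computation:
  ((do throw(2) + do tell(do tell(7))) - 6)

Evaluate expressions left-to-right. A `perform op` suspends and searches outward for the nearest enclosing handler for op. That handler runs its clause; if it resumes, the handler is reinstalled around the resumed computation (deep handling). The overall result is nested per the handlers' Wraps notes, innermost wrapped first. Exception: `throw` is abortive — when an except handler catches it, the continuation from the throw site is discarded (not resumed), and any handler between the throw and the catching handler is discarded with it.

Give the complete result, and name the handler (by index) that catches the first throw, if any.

Step-by-step:
throw(2) @ H1 caught ⇒ 16
= 16

Answer: 16 ; first throw caught by: H1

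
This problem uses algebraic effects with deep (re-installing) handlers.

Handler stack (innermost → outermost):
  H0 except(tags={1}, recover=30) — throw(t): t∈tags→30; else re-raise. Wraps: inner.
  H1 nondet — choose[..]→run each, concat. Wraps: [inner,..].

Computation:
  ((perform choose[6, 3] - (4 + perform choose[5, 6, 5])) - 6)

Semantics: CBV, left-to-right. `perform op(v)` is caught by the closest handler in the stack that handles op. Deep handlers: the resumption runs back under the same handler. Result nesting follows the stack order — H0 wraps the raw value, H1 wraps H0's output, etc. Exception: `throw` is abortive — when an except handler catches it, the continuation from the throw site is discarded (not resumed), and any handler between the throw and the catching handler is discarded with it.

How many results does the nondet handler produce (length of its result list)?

Answer: 6

Step-by-step:
choose[6, 3] @ H1
  branch[0] choose=6:
    choose[5, 6, 5] @ H1
      branch[0] choose=5:
        H0 returns -9
        H1 returns [-9]
      branch[1] choose=6:
        H0 returns -10
        H1 returns [-10]
      branch[2] choose=5:
        H0 returns -9
        H1 returns [-9]
  branch[1] choose=3:
    choose[5, 6, 5] @ H1
      branch[0] choose=5:
        H0 returns -12
        H1 returns [-12]
      branch[1] choose=6:
        H0 returns -13
        H1 returns [-13]
      branch[2] choose=5:
        H0 returns -12
        H1 returns [-12]
= [-9, -10, -9, -12, -13, -12]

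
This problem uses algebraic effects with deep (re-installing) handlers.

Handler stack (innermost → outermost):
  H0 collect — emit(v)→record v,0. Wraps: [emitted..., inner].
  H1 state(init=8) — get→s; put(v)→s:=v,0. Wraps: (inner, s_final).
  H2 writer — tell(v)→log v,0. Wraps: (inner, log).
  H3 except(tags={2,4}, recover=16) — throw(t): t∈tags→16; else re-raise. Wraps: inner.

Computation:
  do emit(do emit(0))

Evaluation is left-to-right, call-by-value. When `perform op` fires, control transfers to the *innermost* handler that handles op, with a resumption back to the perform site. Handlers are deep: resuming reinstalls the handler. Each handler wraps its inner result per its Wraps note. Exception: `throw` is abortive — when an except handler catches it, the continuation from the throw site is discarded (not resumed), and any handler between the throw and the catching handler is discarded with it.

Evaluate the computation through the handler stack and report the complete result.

Working:
emit(0) @ H0 ⇒ out+=0
emit(0) @ H0 ⇒ out+=0
H0 returns [0, 0, 0]
H1 returns ([0, 0, 0], 8)
H2 returns (([0, 0, 0], 8), ())
H3 returns (([0, 0, 0], 8), ())
= (([0, 0, 0], 8), ())

Answer: (([0, 0, 0], 8), ())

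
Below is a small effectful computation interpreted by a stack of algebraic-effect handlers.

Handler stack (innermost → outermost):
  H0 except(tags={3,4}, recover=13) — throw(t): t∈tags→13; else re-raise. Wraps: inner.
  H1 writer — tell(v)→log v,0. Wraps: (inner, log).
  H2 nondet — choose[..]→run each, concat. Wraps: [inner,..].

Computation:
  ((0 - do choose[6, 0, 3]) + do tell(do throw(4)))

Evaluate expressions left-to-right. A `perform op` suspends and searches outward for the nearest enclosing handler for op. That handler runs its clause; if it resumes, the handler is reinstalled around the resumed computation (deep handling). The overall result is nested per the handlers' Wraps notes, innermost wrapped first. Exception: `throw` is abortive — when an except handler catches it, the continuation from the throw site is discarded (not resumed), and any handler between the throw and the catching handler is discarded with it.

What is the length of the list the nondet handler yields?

Working:
choose[6, 0, 3] @ H2
  branch[0] choose=6:
    throw(4) @ H0 caught ⇒ 13
    H1 returns (13, ())
    H2 returns [(13, ())]
  branch[1] choose=0:
    throw(4) @ H0 caught ⇒ 13
    H1 returns (13, ())
    H2 returns [(13, ())]
  branch[2] choose=3:
    throw(4) @ H0 caught ⇒ 13
    H1 returns (13, ())
    H2 returns [(13, ())]
= [(13, ()), (13, ()), (13, ())]

Answer: 3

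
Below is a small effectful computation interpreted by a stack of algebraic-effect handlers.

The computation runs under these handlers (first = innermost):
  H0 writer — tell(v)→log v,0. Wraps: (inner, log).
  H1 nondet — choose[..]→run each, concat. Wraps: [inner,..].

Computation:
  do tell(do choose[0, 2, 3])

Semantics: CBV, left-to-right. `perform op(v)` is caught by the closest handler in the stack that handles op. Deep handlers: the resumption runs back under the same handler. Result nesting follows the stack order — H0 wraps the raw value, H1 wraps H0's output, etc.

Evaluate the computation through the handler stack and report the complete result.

Answer: [(0, (0)), (0, (2)), (0, (3))]

Step-by-step:
choose[0, 2, 3] @ H1
  branch[0] choose=0:
    tell(0) @ H0 ⇒ log+=0
    H0 returns (0, (0))
    H1 returns [(0, (0))]
  branch[1] choose=2:
    tell(2) @ H0 ⇒ log+=2
    H0 returns (0, (2))
    H1 returns [(0, (2))]
  branch[2] choose=3:
    tell(3) @ H0 ⇒ log+=3
    H0 returns (0, (3))
    H1 returns [(0, (3))]
= [(0, (0)), (0, (2)), (0, (3))]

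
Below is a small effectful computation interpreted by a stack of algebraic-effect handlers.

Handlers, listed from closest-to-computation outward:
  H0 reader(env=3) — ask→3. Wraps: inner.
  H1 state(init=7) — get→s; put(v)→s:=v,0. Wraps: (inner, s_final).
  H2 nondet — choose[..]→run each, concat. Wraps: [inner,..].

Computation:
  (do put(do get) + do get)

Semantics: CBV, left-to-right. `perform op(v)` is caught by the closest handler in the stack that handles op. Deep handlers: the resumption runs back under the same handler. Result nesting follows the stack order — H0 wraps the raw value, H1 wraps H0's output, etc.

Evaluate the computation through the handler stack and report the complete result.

Answer: [(7, 7)]

Step-by-step:
get @ H1 ⇒ 7
put(7) @ H1 ⇒ s:=7
get @ H1 ⇒ 7
H0 returns 7
H1 returns (7, 7)
H2 returns [(7, 7)]
= [(7, 7)]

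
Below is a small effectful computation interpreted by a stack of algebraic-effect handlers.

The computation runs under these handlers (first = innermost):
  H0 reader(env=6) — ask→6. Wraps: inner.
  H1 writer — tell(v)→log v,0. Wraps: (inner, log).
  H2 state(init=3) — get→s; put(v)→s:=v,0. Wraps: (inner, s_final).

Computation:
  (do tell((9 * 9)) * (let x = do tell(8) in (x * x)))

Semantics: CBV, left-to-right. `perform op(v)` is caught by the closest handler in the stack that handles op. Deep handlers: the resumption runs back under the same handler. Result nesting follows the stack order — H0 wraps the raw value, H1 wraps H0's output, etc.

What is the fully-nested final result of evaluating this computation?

Answer: ((0, (81, 8)), 3)

Step-by-step:
tell(81) @ H1 ⇒ log+=81
tell(8) @ H1 ⇒ log+=8
H0 returns 0
H1 returns (0, (81, 8))
H2 returns ((0, (81, 8)), 3)
= ((0, (81, 8)), 3)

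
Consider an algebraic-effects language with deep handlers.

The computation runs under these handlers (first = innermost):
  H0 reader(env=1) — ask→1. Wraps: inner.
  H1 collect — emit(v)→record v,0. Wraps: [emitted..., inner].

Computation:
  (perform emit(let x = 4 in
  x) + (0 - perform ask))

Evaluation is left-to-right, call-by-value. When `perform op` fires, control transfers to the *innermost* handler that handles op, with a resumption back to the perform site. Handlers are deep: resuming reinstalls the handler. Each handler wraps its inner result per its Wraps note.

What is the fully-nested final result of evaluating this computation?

Answer: [4, -1]

Step-by-step:
emit(4) @ H1 ⇒ out+=4
ask @ H0 ⇒ 1
H0 returns -1
H1 returns [4, -1]
= [4, -1]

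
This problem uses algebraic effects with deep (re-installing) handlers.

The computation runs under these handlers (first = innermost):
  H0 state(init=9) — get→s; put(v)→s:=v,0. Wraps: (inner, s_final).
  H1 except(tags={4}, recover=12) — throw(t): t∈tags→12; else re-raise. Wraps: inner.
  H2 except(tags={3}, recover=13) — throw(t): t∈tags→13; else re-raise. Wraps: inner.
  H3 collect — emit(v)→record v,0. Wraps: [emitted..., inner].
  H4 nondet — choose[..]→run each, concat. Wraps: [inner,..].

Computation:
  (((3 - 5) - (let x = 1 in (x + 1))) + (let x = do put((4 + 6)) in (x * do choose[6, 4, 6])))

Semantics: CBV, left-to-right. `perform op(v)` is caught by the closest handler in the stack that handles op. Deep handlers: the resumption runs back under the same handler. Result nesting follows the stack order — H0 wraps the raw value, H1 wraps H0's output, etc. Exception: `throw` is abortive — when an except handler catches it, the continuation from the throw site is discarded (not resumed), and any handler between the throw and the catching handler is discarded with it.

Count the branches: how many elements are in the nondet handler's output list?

Evaluation trace:
put(10) @ H0 ⇒ s:=10
choose[6, 4, 6] @ H4
  branch[0] choose=6:
    H0 returns (-4, 10)
    H1 returns (-4, 10)
    H2 returns (-4, 10)
    H3 returns [(-4, 10)]
    H4 returns [[(-4, 10)]]
  branch[1] choose=4:
    H0 returns (-4, 10)
    H1 returns (-4, 10)
    H2 returns (-4, 10)
    H3 returns [(-4, 10)]
    H4 returns [[(-4, 10)]]
  branch[2] choose=6:
    H0 returns (-4, 10)
    H1 returns (-4, 10)
    H2 returns (-4, 10)
    H3 returns [(-4, 10)]
    H4 returns [[(-4, 10)]]
= [[(-4, 10)], [(-4, 10)], [(-4, 10)]]

Answer: 3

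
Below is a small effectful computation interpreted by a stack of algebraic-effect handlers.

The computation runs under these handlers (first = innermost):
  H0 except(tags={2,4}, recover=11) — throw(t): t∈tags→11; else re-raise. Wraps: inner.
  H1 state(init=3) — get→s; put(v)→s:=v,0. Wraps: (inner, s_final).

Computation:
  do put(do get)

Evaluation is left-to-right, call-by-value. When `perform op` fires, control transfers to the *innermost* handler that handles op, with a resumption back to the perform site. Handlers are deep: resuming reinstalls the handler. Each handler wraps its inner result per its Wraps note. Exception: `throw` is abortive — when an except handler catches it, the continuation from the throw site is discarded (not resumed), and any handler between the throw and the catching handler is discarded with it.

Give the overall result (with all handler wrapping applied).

Answer: (0, 3)

Step-by-step:
get @ H1 ⇒ 3
put(3) @ H1 ⇒ s:=3
H0 returns 0
H1 returns (0, 3)
= (0, 3)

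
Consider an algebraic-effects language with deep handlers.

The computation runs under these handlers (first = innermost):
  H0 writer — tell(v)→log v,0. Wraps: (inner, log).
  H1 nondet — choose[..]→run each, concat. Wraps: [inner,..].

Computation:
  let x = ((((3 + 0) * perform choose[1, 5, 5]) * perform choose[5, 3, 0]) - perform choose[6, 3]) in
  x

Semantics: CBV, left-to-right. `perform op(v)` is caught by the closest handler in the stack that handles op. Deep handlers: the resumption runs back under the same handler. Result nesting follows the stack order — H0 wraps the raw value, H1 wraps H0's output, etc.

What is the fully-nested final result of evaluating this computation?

Answer: [(9, ()), (12, ()), (3, ()), (6, ()), (-6, ()), (-3, ()), (69, ()), (72, ()), (39, ()), (42, ()), (-6, ()), (-3, ()), (69, ()), (72, ()), (39, ()), (42, ()), (-6, ()), (-3, ())]

Evaluation trace:
choose[1, 5, 5] @ H1
  branch[0] choose=1:
    choose[5, 3, 0] @ H1
      branch[0] choose=5:
        choose[6, 3] @ H1
          branch[0] choose=6:
            H0 returns (9, ())
            H1 returns [(9, ())]
          branch[1] choose=3:
            H0 returns (12, ())
            H1 returns [(12, ())]
      branch[1] choose=3:
        choose[6, 3] @ H1
          branch[0] choose=6:
            H0 returns (3, ())
            H1 returns [(3, ())]
          branch[1] choose=3:
            H0 returns (6, ())
            H1 returns [(6, ())]
      branch[2] choose=0:
        choose[6, 3] @ H1
          branch[0] choose=6:
            H0 returns (-6, ())
            H1 returns [(-6, ())]
          branch[1] choose=3:
            H0 returns (-3, ())
            H1 returns [(-3, ())]
  branch[1] choose=5:
    choose[5, 3, 0] @ H1
      branch[0] choose=5:
        choose[6, 3] @ H1
          branch[0] choose=6:
            H0 returns (69, ())
            H1 returns [(69, ())]
          branch[1] choose=3:
            H0 returns (72, ())
            H1 returns [(72, ())]
      branch[1] choose=3:
        choose[6, 3] @ H1
          branch[0] choose=6:
            H0 returns (39, ())
            H1 returns [(39, ())]
          branch[1] choose=3:
            H0 returns (42, ())
            H1 returns [(42, ())]
      branch[2] choose=0:
        choose[6, 3] @ H1
          branch[0] choose=6:
            H0 returns (-6, ())
            H1 returns [(-6, ())]
          branch[1] choose=3:
            H0 returns (-3, ())
            H1 returns [(-3, ())]
  branch[2] choose=5:
    choose[5, 3, 0] @ H1
      branch[0] choose=5:
        choose[6, 3] @ H1
          branch[0] choose=6:
            H0 returns (69, ())
            H1 returns [(69, ())]
          branch[1] choose=3:
            H0 returns (72, ())
            H1 returns [(72, ())]
      branch[1] choose=3:
        choose[6, 3] @ H1
          branch[0] choose=6:
            H0 returns (39, ())
            H1 returns [(39, ())]
          branch[1] choose=3:
            H0 returns (42, ())
            H1 returns [(42, ())]
      branch[2] choose=0:
        choose[6, 3] @ H1
          branch[0] choose=6:
            H0 returns (-6, ())
            H1 returns [(-6, ())]
          branch[1] choose=3:
            H0 returns (-3, ())
            H1 returns [(-3, ())]
= [(9, ()), (12, ()), (3, ()), (6, ()), (-6, ()), (-3, ()), (69, ()), (72, ()), (39, ()), (42, ()), (-6, ()), (-3, ()), (69, ()), (72, ()), (39, ()), (42, ()), (-6, ()), (-3, ())]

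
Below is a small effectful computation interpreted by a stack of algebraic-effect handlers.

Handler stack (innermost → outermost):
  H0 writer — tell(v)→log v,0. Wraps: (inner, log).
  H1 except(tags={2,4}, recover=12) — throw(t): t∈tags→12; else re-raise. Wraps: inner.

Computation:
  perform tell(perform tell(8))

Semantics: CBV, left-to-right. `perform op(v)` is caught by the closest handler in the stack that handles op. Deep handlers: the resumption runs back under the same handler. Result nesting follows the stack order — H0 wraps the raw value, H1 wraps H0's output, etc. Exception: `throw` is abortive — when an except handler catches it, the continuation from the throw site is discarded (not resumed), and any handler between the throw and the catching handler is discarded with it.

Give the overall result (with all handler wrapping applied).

Answer: (0, (8, 0))

Step-by-step:
tell(8) @ H0 ⇒ log+=8
tell(0) @ H0 ⇒ log+=0
H0 returns (0, (8, 0))
H1 returns (0, (8, 0))
= (0, (8, 0))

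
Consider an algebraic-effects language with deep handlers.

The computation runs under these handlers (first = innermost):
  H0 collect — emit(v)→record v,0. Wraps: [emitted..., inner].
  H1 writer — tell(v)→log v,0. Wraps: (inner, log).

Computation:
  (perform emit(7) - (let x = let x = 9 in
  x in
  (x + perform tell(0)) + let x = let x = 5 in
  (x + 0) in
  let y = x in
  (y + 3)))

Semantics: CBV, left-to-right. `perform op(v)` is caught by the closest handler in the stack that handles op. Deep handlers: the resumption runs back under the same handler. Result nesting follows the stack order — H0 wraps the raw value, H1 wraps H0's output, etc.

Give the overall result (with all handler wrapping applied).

Step-by-step:
emit(7) @ H0 ⇒ out+=7
tell(0) @ H1 ⇒ log+=0
H0 returns [7, -17]
H1 returns ([7, -17], (0))
= ([7, -17], (0))

Answer: ([7, -17], (0))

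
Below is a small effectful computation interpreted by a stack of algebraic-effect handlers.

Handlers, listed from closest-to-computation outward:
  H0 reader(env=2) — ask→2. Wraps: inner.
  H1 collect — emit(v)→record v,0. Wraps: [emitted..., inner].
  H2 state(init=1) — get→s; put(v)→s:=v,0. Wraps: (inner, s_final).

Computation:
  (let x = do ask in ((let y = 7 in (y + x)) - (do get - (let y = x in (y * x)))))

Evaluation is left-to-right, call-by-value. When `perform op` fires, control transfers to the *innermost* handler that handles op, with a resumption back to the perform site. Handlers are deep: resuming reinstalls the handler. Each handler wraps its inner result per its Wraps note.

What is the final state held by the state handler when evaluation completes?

Evaluation trace:
ask @ H0 ⇒ 2
get @ H2 ⇒ 1
H0 returns 12
H1 returns [12]
H2 returns ([12], 1)
= ([12], 1)

Answer: 1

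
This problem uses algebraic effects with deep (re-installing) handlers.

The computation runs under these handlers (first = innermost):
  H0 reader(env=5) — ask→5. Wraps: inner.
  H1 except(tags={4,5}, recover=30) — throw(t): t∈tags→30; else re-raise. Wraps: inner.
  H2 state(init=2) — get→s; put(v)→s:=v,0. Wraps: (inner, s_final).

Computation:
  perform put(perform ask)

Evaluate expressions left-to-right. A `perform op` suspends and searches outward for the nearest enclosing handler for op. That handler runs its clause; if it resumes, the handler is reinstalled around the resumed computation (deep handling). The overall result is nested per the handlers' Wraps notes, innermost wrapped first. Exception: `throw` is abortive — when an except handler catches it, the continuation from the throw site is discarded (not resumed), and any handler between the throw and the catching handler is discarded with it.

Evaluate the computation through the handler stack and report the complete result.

Step-by-step:
ask @ H0 ⇒ 5
put(5) @ H2 ⇒ s:=5
H0 returns 0
H1 returns 0
H2 returns (0, 5)
= (0, 5)

Answer: (0, 5)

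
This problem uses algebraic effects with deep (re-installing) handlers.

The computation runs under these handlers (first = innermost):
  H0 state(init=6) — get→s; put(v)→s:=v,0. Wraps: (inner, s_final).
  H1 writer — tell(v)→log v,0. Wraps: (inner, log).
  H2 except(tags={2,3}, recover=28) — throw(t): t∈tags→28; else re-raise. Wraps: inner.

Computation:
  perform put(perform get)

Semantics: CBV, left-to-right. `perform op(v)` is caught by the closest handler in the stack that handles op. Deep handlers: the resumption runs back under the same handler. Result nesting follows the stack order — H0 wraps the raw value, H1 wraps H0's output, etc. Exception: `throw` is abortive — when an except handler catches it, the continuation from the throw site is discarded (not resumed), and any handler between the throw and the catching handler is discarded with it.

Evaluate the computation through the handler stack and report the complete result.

Working:
get @ H0 ⇒ 6
put(6) @ H0 ⇒ s:=6
H0 returns (0, 6)
H1 returns ((0, 6), ())
H2 returns ((0, 6), ())
= ((0, 6), ())

Answer: ((0, 6), ())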